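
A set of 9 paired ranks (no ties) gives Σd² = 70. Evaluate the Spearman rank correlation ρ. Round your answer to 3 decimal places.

ρ = 1 − 6Σd² / [n(n²−1)] = 1 − 6×70 / (9×80)
  = 1 − 420/720 = 1 − 0.5833 ≈ 0.417

0.417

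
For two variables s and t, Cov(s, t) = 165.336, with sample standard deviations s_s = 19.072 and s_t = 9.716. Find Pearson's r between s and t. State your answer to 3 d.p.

0.892

r = Cov(s,t) / (s_s · s_t) = 165.336 / (19.072 × 9.716)
  = 165.336 / 185.3036 ≈ 0.892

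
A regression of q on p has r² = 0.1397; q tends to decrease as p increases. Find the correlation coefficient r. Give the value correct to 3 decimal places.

-0.374

|r| = √0.1397 = 0.374
The association is negative, so r = −0.374.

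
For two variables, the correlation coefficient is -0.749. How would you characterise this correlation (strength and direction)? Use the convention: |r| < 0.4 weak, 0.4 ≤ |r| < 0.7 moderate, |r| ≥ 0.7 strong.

r = -0.749 < 0 so the relationship is negative.
|r| = 0.749, which falls in the strong range.

strong negative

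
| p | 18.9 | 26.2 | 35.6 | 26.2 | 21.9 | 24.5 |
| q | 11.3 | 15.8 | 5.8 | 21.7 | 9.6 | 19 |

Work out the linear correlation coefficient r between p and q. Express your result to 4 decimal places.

-0.2783

n = 6, Σp = 153.3, Σq = 83.2, Σp² = 4077.31, Σq² = 1335.02, Σpq = 2078.29
nΣpq − ΣpΣq = 12469.74 − 12754.56 = -284.82
nΣp² − (Σp)² = 24463.86 − 23500.89 = 962.97; nΣq² − (Σq)² = 8010.12 − 6922.24 = 1087.88
r = -284.82 / √(962.97 × 1087.88) = -284.82 / 1023.5213 ≈ -0.2783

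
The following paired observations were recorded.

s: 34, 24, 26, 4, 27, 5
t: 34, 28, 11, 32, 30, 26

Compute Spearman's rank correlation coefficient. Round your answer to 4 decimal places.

Rank s: 6, 3, 4, 1, 5, 2
Rank t: 6, 3, 1, 5, 4, 2
d = rank(s) − rank(t): 0, 0, 3, -4, 1, 0; Σd² = 26
ρ = 1 − 6Σd² / [n(n²−1)] = 1 − 6×26 / (6×35) = 1 − 156/210 ≈ 0.2571

0.2571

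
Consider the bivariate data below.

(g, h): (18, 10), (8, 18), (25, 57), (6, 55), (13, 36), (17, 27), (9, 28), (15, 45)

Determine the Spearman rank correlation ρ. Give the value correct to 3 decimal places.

Rank g: 7, 2, 8, 1, 4, 6, 3, 5
Rank h: 1, 2, 8, 7, 5, 3, 4, 6
d = rank(g) − rank(h): 6, 0, 0, -6, -1, 3, -1, -1; Σd² = 84
ρ = 1 − 6Σd² / [n(n²−1)] = 1 − 6×84 / (8×63) = 1 − 504/504 ≈ 0.000

0.000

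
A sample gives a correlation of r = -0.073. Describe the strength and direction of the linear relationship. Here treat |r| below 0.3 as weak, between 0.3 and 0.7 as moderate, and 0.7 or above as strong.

weak negative

r = -0.073 < 0 so the relationship is negative.
|r| = 0.073, which falls in the weak range.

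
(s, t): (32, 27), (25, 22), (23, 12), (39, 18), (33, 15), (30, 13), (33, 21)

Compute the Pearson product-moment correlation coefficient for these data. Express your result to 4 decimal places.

n = 7, Σs = 215, Σt = 128, Σs² = 6777, Σt² = 2516, Σst = 3970
nΣst − ΣsΣt = 27790 − 27520 = 270
nΣs² − (Σs)² = 47439 − 46225 = 1214; nΣt² − (Σt)² = 17612 − 16384 = 1228
r = 270 / √(1214 × 1228) = 270 / 1220.9799 ≈ 0.2211

0.2211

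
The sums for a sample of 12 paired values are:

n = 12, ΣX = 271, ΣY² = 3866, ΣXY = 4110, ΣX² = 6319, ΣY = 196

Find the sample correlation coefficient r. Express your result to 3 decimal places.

r = (nΣXY − ΣXΣY) / √[(nΣX² − (ΣX)²)(nΣY² − (ΣY)²)]
Numerator: 12×4110 − 271×196 = -3796
Denominator: √[(75828 − 73441)(46392 − 38416)] = √[2387 × 7976] = 4363.3373
r = -3796 / 4363.3373 ≈ -0.870

-0.870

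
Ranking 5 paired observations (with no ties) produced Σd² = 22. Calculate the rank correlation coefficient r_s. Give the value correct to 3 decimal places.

ρ = 1 − 6Σd² / [n(n²−1)] = 1 − 6×22 / (5×24)
  = 1 − 132/120 = 1 − 1.1000 ≈ -0.100

-0.100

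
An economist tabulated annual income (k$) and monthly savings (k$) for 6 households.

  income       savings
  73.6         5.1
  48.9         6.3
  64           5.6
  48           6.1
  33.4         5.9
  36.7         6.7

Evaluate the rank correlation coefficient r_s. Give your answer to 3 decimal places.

Rank income: 6, 4, 5, 3, 1, 2
Rank savings: 1, 5, 2, 4, 3, 6
d = rank(income) − rank(savings): 5, -1, 3, -1, -2, -4; Σd² = 56
ρ = 1 − 6Σd² / [n(n²−1)] = 1 − 6×56 / (6×35) = 1 − 336/210 ≈ -0.600

-0.600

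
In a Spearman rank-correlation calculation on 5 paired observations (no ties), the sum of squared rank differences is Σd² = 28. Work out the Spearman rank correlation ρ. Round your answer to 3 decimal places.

-0.400

ρ = 1 − 6Σd² / [n(n²−1)] = 1 − 6×28 / (5×24)
  = 1 − 168/120 = 1 − 1.4000 ≈ -0.400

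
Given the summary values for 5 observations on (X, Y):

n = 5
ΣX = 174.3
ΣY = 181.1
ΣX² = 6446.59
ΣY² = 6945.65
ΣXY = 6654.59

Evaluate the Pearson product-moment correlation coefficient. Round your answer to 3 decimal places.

0.903

r = (nΣXY − ΣXΣY) / √[(nΣX² − (ΣX)²)(nΣY² − (ΣY)²)]
Numerator: 5×6654.59 − 174.3×181.1 = 1707.22
Denominator: √[(32232.95 − 30380.49)(34728.25 − 32797.21)] = √[1852.46 × 1931.04] = 1891.3419
r = 1707.22 / 1891.3419 ≈ 0.903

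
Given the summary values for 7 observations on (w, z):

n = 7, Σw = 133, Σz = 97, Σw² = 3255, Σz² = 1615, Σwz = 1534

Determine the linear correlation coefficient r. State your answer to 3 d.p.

-0.696

r = (nΣwz − ΣwΣz) / √[(nΣw² − (Σw)²)(nΣz² − (Σz)²)]
Numerator: 7×1534 − 133×97 = -2163
Denominator: √[(22785 − 17689)(11305 − 9409)] = √[5096 × 1896] = 3108.3784
r = -2163 / 3108.3784 ≈ -0.696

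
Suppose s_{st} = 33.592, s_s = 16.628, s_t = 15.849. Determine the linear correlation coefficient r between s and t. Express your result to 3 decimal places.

r = Cov(s,t) / (s_s · s_t) = 33.592 / (16.628 × 15.849)
  = 33.592 / 263.5372 ≈ 0.127

0.127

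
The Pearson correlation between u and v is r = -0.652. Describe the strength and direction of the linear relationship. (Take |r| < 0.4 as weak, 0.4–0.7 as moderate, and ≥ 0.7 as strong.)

r = -0.652 < 0 so the relationship is negative.
|r| = 0.652, which falls in the moderate range.

moderate negative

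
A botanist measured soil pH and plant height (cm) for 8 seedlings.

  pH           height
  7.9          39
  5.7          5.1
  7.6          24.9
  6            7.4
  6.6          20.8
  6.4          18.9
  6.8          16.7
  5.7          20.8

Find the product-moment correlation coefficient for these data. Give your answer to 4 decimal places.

n = 8, Σx = 52.7, Σy = 153.6, Σx² = 351.91, Σy² = 3723.16, Σxy = 1061.17
nΣxy − ΣxΣy = 8489.36 − 8094.72 = 394.64
nΣx² − (Σx)² = 2815.28 − 2777.29 = 37.99; nΣy² − (Σy)² = 29785.28 − 23592.96 = 6192.32
r = 394.64 / √(37.99 × 6192.32) = 394.64 / 485.0219 ≈ 0.8137

0.8137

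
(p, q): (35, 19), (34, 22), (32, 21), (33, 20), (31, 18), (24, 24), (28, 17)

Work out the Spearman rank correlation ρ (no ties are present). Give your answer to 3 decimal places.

Rank p: 7, 6, 4, 5, 3, 1, 2
Rank q: 3, 6, 5, 4, 2, 7, 1
d = rank(p) − rank(q): 4, 0, -1, 1, 1, -6, 1; Σd² = 56
ρ = 1 − 6Σd² / [n(n²−1)] = 1 − 6×56 / (7×48) = 1 − 336/336 ≈ 0.000

0.000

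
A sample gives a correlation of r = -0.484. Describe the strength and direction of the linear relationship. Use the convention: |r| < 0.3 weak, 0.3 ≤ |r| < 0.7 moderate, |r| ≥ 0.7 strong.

moderate negative

r = -0.484 < 0 so the relationship is negative.
|r| = 0.484, which falls in the moderate range.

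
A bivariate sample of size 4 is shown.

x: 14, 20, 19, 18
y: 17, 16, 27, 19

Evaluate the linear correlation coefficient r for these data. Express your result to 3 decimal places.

n = 4, Σx = 71, Σy = 79, Σx² = 1281, Σy² = 1635, Σxy = 1413
nΣxy − ΣxΣy = 5652 − 5609 = 43
nΣx² − (Σx)² = 5124 − 5041 = 83; nΣy² − (Σy)² = 6540 − 6241 = 299
r = 43 / √(83 × 299) = 43 / 157.5341 ≈ 0.273

0.273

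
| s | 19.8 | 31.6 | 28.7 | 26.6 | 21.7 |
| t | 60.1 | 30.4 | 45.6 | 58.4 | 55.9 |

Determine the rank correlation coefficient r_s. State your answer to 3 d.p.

-0.900

Rank s: 1, 5, 4, 3, 2
Rank t: 5, 1, 2, 4, 3
d = rank(s) − rank(t): -4, 4, 2, -1, -1; Σd² = 38
ρ = 1 − 6Σd² / [n(n²−1)] = 1 − 6×38 / (5×24) = 1 − 228/120 ≈ -0.900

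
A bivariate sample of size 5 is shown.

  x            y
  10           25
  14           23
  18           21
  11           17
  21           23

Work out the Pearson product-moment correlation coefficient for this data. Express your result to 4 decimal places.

0.1203

n = 5, Σx = 74, Σy = 109, Σx² = 1182, Σy² = 2413, Σxy = 1620
nΣxy − ΣxΣy = 8100 − 8066 = 34
nΣx² − (Σx)² = 5910 − 5476 = 434; nΣy² − (Σy)² = 12065 − 11881 = 184
r = 34 / √(434 × 184) = 34 / 282.5880 ≈ 0.1203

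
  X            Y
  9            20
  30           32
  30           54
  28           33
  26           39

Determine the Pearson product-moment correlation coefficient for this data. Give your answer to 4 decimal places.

n = 5, ΣX = 123, ΣY = 178, ΣX² = 3341, ΣY² = 6950, ΣXY = 4698
nΣXY − ΣXΣY = 23490 − 21894 = 1596
nΣX² − (ΣX)² = 16705 − 15129 = 1576; nΣY² − (ΣY)² = 34750 − 31684 = 3066
r = 1596 / √(1576 × 3066) = 1596 / 2198.1847 ≈ 0.7261

0.7261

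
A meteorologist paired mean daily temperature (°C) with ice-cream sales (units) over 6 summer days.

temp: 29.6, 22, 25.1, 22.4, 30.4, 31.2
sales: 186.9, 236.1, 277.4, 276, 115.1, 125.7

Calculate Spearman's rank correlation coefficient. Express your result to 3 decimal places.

-0.714

Rank temp: 4, 1, 3, 2, 5, 6
Rank sales: 3, 4, 6, 5, 1, 2
d = rank(temp) − rank(sales): 1, -3, -3, -3, 4, 4; Σd² = 60
ρ = 1 − 6Σd² / [n(n²−1)] = 1 − 6×60 / (6×35) = 1 − 360/210 ≈ -0.714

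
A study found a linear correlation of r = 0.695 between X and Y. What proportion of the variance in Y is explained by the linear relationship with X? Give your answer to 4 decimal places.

0.4830

r² = (0.695)² = 0.4830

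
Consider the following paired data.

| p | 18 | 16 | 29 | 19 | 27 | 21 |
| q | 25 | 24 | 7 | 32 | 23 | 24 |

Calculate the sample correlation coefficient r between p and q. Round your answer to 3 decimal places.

n = 6, Σp = 130, Σq = 135, Σp² = 2952, Σq² = 3379, Σpq = 2770
nΣpq − ΣpΣq = 16620 − 17550 = -930
nΣp² − (Σp)² = 17712 − 16900 = 812; nΣq² − (Σq)² = 20274 − 18225 = 2049
r = -930 / √(812 × 2049) = -930 / 1289.8791 ≈ -0.721

-0.721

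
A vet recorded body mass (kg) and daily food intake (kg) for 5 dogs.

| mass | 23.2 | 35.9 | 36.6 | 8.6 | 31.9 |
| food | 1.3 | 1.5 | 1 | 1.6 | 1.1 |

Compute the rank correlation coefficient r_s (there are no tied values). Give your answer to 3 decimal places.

-0.700

Rank mass: 2, 4, 5, 1, 3
Rank food: 3, 4, 1, 5, 2
d = rank(mass) − rank(food): -1, 0, 4, -4, 1; Σd² = 34
ρ = 1 − 6Σd² / [n(n²−1)] = 1 − 6×34 / (5×24) = 1 − 204/120 ≈ -0.700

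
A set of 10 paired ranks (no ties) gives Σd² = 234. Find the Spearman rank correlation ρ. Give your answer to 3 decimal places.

ρ = 1 − 6Σd² / [n(n²−1)] = 1 − 6×234 / (10×99)
  = 1 − 1404/990 = 1 − 1.4182 ≈ -0.418

-0.418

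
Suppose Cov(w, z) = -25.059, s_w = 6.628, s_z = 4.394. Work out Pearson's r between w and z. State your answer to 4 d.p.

r = Cov(w,z) / (s_w · s_z) = -25.059 / (6.628 × 4.394)
  = -25.059 / 29.1234 ≈ -0.8604

-0.8604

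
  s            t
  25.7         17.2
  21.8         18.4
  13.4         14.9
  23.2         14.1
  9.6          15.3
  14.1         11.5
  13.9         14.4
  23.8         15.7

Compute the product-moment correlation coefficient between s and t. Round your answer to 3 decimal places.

n = 8, Σs = 145.5, Σt = 121.5, Σs² = 2904.15, Σt² = 1875.41, Σst = 2252.79
nΣst − ΣsΣt = 18022.32 − 17678.25 = 344.07
nΣs² − (Σs)² = 23233.2 − 21170.25 = 2062.95; nΣt² − (Σt)² = 15003.28 − 14762.25 = 241.03
r = 344.07 / √(2062.95 × 241.03) = 344.07 / 705.1474 ≈ 0.488

0.488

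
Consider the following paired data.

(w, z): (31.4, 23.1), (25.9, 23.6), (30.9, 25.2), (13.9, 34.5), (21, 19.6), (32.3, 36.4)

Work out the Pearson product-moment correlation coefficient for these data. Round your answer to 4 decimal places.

n = 6, Σw = 155.4, Σz = 162.4, Σw² = 4289.08, Σz² = 4624.98, Σwz = 4182.13
nΣwz − ΣwΣz = 25092.78 − 25236.96 = -144.18
nΣw² − (Σw)² = 25734.48 − 24149.16 = 1585.32; nΣz² − (Σz)² = 27749.88 − 26373.76 = 1376.12
r = -144.18 / √(1585.32 × 1376.12) = -144.18 / 1477.0208 ≈ -0.0976

-0.0976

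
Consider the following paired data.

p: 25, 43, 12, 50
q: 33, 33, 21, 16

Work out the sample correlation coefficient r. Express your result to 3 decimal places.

-0.115

n = 4, Σp = 130, Σq = 103, Σp² = 5118, Σq² = 2875, Σpq = 3296
nΣpq − ΣpΣq = 13184 − 13390 = -206
nΣp² − (Σp)² = 20472 − 16900 = 3572; nΣq² − (Σq)² = 11500 − 10609 = 891
r = -206 / √(3572 × 891) = -206 / 1783.9989 ≈ -0.115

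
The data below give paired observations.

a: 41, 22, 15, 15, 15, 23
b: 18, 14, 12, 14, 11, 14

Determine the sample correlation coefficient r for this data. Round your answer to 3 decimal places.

0.915

n = 6, Σa = 131, Σb = 83, Σa² = 3369, Σb² = 1177, Σab = 1923
nΣab − ΣaΣb = 11538 − 10873 = 665
nΣa² − (Σa)² = 20214 − 17161 = 3053; nΣb² − (Σb)² = 7062 − 6889 = 173
r = 665 / √(3053 × 173) = 665 / 726.7524 ≈ 0.915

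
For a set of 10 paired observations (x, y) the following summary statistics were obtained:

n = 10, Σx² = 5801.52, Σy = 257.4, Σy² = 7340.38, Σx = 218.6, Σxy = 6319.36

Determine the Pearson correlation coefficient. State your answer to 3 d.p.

r = (nΣxy − ΣxΣy) / √[(nΣx² − (Σx)²)(nΣy² − (Σy)²)]
Numerator: 10×6319.36 − 218.6×257.4 = 6925.96
Denominator: √[(58015.2 − 47785.96)(73403.8 − 66254.76)] = √[10229.24 × 7149.04] = 8551.5639
r = 6925.96 / 8551.5639 ≈ 0.810

0.810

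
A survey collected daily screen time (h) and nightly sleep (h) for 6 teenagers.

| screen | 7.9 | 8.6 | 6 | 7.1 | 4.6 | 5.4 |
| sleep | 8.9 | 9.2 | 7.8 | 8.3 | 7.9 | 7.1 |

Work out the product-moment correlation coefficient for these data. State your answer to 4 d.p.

n = 6, Σx = 39.6, Σy = 49.2, Σx² = 273.1, Σy² = 406.4, Σxy = 329.84
nΣxy − ΣxΣy = 1979.04 − 1948.32 = 30.72
nΣx² − (Σx)² = 1638.6 − 1568.16 = 70.44; nΣy² − (Σy)² = 2438.4 − 2420.64 = 17.76
r = 30.72 / √(70.44 × 17.76) = 30.72 / 35.3697 ≈ 0.8685

0.8685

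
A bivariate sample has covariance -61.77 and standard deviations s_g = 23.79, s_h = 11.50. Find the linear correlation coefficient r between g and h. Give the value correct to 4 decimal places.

-0.2258

r = Cov(g,h) / (s_g · s_h) = -61.77 / (23.79 × 11.50)
  = -61.77 / 273.5850 ≈ -0.2258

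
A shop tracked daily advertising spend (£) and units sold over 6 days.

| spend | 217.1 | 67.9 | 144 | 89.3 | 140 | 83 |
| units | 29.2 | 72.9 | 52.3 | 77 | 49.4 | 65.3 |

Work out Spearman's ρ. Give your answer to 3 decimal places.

-0.771

Rank spend: 6, 1, 5, 3, 4, 2
Rank units: 1, 5, 3, 6, 2, 4
d = rank(spend) − rank(units): 5, -4, 2, -3, 2, -2; Σd² = 62
ρ = 1 − 6Σd² / [n(n²−1)] = 1 − 6×62 / (6×35) = 1 − 372/210 ≈ -0.771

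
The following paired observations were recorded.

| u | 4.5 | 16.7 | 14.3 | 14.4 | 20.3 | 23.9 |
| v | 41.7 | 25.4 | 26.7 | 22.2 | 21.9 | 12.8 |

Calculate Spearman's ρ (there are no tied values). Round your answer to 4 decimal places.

-0.9429

Rank u: 1, 4, 2, 3, 5, 6
Rank v: 6, 4, 5, 3, 2, 1
d = rank(u) − rank(v): -5, 0, -3, 0, 3, 5; Σd² = 68
ρ = 1 − 6Σd² / [n(n²−1)] = 1 − 6×68 / (6×35) = 1 − 408/210 ≈ -0.9429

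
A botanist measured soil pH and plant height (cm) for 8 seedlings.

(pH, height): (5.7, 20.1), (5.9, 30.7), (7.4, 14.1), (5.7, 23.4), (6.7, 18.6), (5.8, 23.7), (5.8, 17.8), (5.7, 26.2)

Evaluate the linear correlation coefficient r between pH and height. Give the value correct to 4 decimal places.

-0.6422

n = 8, Σx = 48.7, Σy = 174.6, Σx² = 299.21, Σy² = 4003.8, Σxy = 1048.08
nΣxy − ΣxΣy = 8384.64 − 8503.02 = -118.38
nΣx² − (Σx)² = 2393.68 − 2371.69 = 21.99; nΣy² − (Σy)² = 32030.4 − 30485.16 = 1545.24
r = -118.38 / √(21.99 × 1545.24) = -118.38 / 184.3362 ≈ -0.6422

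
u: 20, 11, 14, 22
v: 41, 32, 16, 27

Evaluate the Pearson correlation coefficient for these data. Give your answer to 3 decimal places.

0.293

n = 4, Σu = 67, Σv = 116, Σu² = 1201, Σv² = 3690, Σuv = 1990
nΣuv − ΣuΣv = 7960 − 7772 = 188
nΣu² − (Σu)² = 4804 − 4489 = 315; nΣv² − (Σv)² = 14760 − 13456 = 1304
r = 188 / √(315 × 1304) = 188 / 640.9056 ≈ 0.293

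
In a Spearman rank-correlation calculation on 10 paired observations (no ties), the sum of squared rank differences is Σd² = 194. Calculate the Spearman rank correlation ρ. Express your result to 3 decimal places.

ρ = 1 − 6Σd² / [n(n²−1)] = 1 − 6×194 / (10×99)
  = 1 − 1164/990 = 1 − 1.1758 ≈ -0.176

-0.176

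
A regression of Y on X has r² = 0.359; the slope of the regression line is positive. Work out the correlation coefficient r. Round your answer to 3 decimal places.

0.599

|r| = √0.359 = 0.599
The association is positive, so r = 0.599.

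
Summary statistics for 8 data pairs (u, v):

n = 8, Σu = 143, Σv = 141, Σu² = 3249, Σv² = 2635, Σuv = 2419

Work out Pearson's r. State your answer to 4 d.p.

-0.3146

r = (nΣuv − ΣuΣv) / √[(nΣu² − (Σu)²)(nΣv² − (Σv)²)]
Numerator: 8×2419 − 143×141 = -811
Denominator: √[(25992 − 20449)(21080 − 19881)] = √[5543 × 1199] = 2577.9948
r = -811 / 2577.9948 ≈ -0.3146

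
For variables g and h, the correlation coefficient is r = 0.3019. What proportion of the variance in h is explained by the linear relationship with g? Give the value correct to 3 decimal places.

r² = (0.3019)² = 0.091

0.091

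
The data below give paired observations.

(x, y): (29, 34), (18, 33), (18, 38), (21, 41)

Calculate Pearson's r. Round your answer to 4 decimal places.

n = 4, Σx = 86, Σy = 146, Σx² = 1930, Σy² = 5370, Σxy = 3125
nΣxy − ΣxΣy = 12500 − 12556 = -56
nΣx² − (Σx)² = 7720 − 7396 = 324; nΣy² − (Σy)² = 21480 − 21316 = 164
r = -56 / √(324 × 164) = -56 / 230.5125 ≈ -0.2429

-0.2429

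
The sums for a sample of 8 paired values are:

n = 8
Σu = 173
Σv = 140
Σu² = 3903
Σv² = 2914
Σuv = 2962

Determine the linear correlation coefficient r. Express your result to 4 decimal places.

r = (nΣuv − ΣuΣv) / √[(nΣu² − (Σu)²)(nΣv² − (Σv)²)]
Numerator: 8×2962 − 173×140 = -524
Denominator: √[(31224 − 29929)(23312 − 19600)] = √[1295 × 3712] = 2192.4963
r = -524 / 2192.4963 ≈ -0.2390

-0.2390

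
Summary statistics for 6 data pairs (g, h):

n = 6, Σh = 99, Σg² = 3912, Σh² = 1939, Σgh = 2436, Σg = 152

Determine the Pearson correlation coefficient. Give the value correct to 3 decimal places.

r = (nΣgh − ΣgΣh) / √[(nΣg² − (Σg)²)(nΣh² − (Σh)²)]
Numerator: 6×2436 − 152×99 = -432
Denominator: √[(23472 − 23104)(11634 − 9801)] = √[368 × 1833] = 821.3063
r = -432 / 821.3063 ≈ -0.526

-0.526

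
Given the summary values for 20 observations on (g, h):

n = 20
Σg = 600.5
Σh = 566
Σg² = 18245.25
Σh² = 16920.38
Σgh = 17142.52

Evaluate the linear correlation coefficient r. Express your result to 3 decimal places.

0.337

r = (nΣgh − ΣgΣh) / √[(nΣg² − (Σg)²)(nΣh² − (Σh)²)]
Numerator: 20×17142.52 − 600.5×566 = 2967.4
Denominator: √[(364905 − 360600.25)(338407.6 − 320356)] = √[4304.75 × 18051.6] = 8815.1929
r = 2967.4 / 8815.1929 ≈ 0.337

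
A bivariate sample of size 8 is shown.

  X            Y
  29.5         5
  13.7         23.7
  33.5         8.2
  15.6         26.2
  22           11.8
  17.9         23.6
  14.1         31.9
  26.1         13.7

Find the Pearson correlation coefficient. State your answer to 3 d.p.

n = 8, ΣX = 172.4, ΣY = 144.1, ΣX² = 4107.98, ΣY² = 3241.87, ΣXY = 2645.01
nΣXY − ΣXΣY = 21160.08 − 24842.84 = -3682.76
nΣX² − (ΣX)² = 32863.84 − 29721.76 = 3142.08; nΣY² − (ΣY)² = 25934.96 − 20764.81 = 5170.15
r = -3682.76 / √(3142.08 × 5170.15) = -3682.76 / 4030.5117 ≈ -0.914

-0.914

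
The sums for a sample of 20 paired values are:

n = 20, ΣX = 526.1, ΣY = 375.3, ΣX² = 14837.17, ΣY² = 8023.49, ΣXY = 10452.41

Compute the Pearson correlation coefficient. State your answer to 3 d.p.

r = (nΣXY − ΣXΣY) / √[(nΣX² − (ΣX)²)(nΣY² − (ΣY)²)]
Numerator: 20×10452.41 − 526.1×375.3 = 11602.87
Denominator: √[(296743.4 − 276781.21)(160469.8 − 140850.09)] = √[19962.19 × 19619.71] = 19790.2092
r = 11602.87 / 19790.2092 ≈ 0.586

0.586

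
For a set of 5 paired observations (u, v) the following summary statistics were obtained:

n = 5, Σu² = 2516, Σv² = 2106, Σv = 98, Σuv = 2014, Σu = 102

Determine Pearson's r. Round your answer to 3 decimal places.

0.052

r = (nΣuv − ΣuΣv) / √[(nΣu² − (Σu)²)(nΣv² − (Σv)²)]
Numerator: 5×2014 − 102×98 = 74
Denominator: √[(12580 − 10404)(10530 − 9604)] = √[2176 × 926] = 1419.4985
r = 74 / 1419.4985 ≈ 0.052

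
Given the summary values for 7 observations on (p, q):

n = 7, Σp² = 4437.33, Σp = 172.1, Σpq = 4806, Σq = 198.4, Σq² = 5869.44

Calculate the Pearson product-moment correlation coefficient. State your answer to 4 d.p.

-0.3187

r = (nΣpq − ΣpΣq) / √[(nΣp² − (Σp)²)(nΣq² − (Σq)²)]
Numerator: 7×4806 − 172.1×198.4 = -502.64
Denominator: √[(31061.31 − 29618.41)(41086.08 − 39362.56)] = √[1442.9 × 1723.52] = 1576.9803
r = -502.64 / 1576.9803 ≈ -0.3187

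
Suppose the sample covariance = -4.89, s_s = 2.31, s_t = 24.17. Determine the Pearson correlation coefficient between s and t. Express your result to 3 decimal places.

-0.088

r = Cov(s,t) / (s_s · s_t) = -4.89 / (2.31 × 24.17)
  = -4.89 / 55.8327 ≈ -0.088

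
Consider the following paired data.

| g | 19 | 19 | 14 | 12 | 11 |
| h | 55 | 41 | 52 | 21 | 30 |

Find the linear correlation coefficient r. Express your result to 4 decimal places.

0.6788

n = 5, Σg = 75, Σh = 199, Σg² = 1183, Σh² = 8751, Σgh = 3134
nΣgh − ΣgΣh = 15670 − 14925 = 745
nΣg² − (Σg)² = 5915 − 5625 = 290; nΣh² − (Σh)² = 43755 − 39601 = 4154
r = 745 / √(290 × 4154) = 745 / 1097.5700 ≈ 0.6788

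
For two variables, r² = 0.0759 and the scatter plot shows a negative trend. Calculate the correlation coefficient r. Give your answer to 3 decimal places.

|r| = √0.0759 = 0.275
The association is negative, so r = −0.275.

-0.275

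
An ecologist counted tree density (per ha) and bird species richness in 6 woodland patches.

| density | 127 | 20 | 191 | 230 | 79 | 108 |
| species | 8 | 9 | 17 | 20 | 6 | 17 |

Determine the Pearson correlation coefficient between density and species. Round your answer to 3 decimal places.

0.750

n = 6, Σx = 755, Σy = 77, Σx² = 123815, Σy² = 1159, Σxy = 11353
nΣxy − ΣxΣy = 68118 − 58135 = 9983
nΣx² − (Σx)² = 742890 − 570025 = 172865; nΣy² − (Σy)² = 6954 − 5929 = 1025
r = 9983 / √(172865 × 1025) = 9983 / 13311.1466 ≈ 0.750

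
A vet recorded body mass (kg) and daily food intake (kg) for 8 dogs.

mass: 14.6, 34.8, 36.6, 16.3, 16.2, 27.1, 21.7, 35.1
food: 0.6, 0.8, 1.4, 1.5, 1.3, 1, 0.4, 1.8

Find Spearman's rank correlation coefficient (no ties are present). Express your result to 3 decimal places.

Rank mass: 1, 6, 8, 3, 2, 5, 4, 7
Rank food: 2, 3, 6, 7, 5, 4, 1, 8
d = rank(mass) − rank(food): -1, 3, 2, -4, -3, 1, 3, -1; Σd² = 50
ρ = 1 − 6Σd² / [n(n²−1)] = 1 − 6×50 / (8×63) = 1 − 300/504 ≈ 0.405

0.405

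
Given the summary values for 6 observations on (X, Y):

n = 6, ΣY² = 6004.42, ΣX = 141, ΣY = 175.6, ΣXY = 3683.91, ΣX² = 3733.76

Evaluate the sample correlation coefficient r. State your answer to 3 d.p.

-0.734

r = (nΣXY − ΣXΣY) / √[(nΣX² − (ΣX)²)(nΣY² − (ΣY)²)]
Numerator: 6×3683.91 − 141×175.6 = -2656.14
Denominator: √[(22402.56 − 19881)(36026.52 − 30835.36)] = √[2521.56 × 5191.16] = 3617.9858
r = -2656.14 / 3617.9858 ≈ -0.734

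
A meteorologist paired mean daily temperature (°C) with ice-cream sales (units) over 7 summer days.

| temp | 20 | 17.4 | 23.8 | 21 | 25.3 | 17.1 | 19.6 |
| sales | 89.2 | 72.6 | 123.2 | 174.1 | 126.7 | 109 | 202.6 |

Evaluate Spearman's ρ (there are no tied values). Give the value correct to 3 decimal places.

0.393

Rank temp: 4, 2, 6, 5, 7, 1, 3
Rank sales: 2, 1, 4, 6, 5, 3, 7
d = rank(temp) − rank(sales): 2, 1, 2, -1, 2, -2, -4; Σd² = 34
ρ = 1 − 6Σd² / [n(n²−1)] = 1 − 6×34 / (7×48) = 1 − 204/336 ≈ 0.393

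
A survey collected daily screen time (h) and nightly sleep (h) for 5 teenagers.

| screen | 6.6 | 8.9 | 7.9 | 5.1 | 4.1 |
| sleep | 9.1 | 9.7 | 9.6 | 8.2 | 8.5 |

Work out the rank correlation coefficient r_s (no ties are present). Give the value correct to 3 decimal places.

Rank screen: 3, 5, 4, 2, 1
Rank sleep: 3, 5, 4, 1, 2
d = rank(screen) − rank(sleep): 0, 0, 0, 1, -1; Σd² = 2
ρ = 1 − 6Σd² / [n(n²−1)] = 1 − 6×2 / (5×24) = 1 − 12/120 ≈ 0.900

0.900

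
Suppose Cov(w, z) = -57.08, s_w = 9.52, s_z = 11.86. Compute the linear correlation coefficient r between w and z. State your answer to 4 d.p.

r = Cov(w,z) / (s_w · s_z) = -57.08 / (9.52 × 11.86)
  = -57.08 / 112.9072 ≈ -0.5055

-0.5055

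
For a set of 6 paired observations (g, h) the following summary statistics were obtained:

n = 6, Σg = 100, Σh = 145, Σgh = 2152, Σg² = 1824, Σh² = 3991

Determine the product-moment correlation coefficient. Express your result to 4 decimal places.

-0.9563

r = (nΣgh − ΣgΣh) / √[(nΣg² − (Σg)²)(nΣh² − (Σh)²)]
Numerator: 6×2152 − 100×145 = -1588
Denominator: √[(10944 − 10000)(23946 − 21025)] = √[944 × 2921] = 1660.5493
r = -1588 / 1660.5493 ≈ -0.9563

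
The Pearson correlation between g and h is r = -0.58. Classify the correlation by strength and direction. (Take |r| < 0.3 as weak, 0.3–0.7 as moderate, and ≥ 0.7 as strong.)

moderate negative

r = -0.58 < 0 so the relationship is negative.
|r| = 0.58, which falls in the moderate range.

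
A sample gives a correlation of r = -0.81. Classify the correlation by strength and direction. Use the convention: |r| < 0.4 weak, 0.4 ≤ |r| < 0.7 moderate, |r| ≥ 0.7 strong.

strong negative

r = -0.81 < 0 so the relationship is negative.
|r| = 0.81, which falls in the strong range.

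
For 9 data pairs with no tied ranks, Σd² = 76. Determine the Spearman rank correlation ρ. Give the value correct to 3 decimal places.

0.367

ρ = 1 − 6Σd² / [n(n²−1)] = 1 − 6×76 / (9×80)
  = 1 − 456/720 = 1 − 0.6333 ≈ 0.367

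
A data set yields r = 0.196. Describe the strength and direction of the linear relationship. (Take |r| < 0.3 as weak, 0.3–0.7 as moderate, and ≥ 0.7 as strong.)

r = 0.196 > 0 so the relationship is positive.
|r| = 0.196, which falls in the weak range.

weak positive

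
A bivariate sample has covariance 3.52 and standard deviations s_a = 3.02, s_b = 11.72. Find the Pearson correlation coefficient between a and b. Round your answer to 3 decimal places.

r = Cov(a,b) / (s_a · s_b) = 3.52 / (3.02 × 11.72)
  = 3.52 / 35.3944 ≈ 0.099

0.099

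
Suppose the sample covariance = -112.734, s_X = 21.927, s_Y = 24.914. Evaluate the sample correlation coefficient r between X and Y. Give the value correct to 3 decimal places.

r = Cov(X,Y) / (s_X · s_Y) = -112.734 / (21.927 × 24.914)
  = -112.734 / 546.2893 ≈ -0.206

-0.206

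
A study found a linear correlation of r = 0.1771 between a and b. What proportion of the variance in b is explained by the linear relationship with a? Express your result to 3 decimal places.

0.031

r² = (0.1771)² = 0.031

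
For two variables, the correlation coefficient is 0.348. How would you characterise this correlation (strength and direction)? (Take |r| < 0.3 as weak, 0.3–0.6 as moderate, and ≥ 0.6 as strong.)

r = 0.348 > 0 so the relationship is positive.
|r| = 0.348, which falls in the moderate range.

moderate positive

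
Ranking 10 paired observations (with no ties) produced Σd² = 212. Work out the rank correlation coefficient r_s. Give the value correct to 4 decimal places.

ρ = 1 − 6Σd² / [n(n²−1)] = 1 − 6×212 / (10×99)
  = 1 − 1272/990 = 1 − 1.28485 ≈ -0.2848

-0.2848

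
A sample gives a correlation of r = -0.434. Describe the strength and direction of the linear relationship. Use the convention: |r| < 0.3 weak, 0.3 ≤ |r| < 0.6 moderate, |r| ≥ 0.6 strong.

r = -0.434 < 0 so the relationship is negative.
|r| = 0.434, which falls in the moderate range.

moderate negative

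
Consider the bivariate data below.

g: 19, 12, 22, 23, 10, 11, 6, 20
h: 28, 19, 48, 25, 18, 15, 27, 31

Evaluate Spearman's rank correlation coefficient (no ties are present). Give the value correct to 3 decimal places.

0.524

Rank g: 5, 4, 7, 8, 2, 3, 1, 6
Rank h: 6, 3, 8, 4, 2, 1, 5, 7
d = rank(g) − rank(h): -1, 1, -1, 4, 0, 2, -4, -1; Σd² = 40
ρ = 1 − 6Σd² / [n(n²−1)] = 1 − 6×40 / (8×63) = 1 − 240/504 ≈ 0.524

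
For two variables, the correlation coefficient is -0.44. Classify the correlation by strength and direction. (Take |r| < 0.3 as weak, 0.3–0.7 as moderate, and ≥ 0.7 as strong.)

moderate negative

r = -0.44 < 0 so the relationship is negative.
|r| = 0.44, which falls in the moderate range.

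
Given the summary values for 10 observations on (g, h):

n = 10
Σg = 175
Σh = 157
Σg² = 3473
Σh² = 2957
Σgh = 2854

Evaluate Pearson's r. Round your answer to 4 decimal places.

0.2370

r = (nΣgh − ΣgΣh) / √[(nΣg² − (Σg)²)(nΣh² − (Σh)²)]
Numerator: 10×2854 − 175×157 = 1065
Denominator: √[(34730 − 30625)(29570 − 24649)] = √[4105 × 4921] = 4494.5194
r = 1065 / 4494.5194 ≈ 0.2370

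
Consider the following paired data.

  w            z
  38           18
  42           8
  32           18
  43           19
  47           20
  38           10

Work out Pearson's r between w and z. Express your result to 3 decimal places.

0.098

n = 6, Σw = 240, Σz = 93, Σw² = 9734, Σz² = 1573, Σwz = 3733
nΣwz − ΣwΣz = 22398 − 22320 = 78
nΣw² − (Σw)² = 58404 − 57600 = 804; nΣz² − (Σz)² = 9438 − 8649 = 789
r = 78 / √(804 × 789) = 78 / 796.4647 ≈ 0.098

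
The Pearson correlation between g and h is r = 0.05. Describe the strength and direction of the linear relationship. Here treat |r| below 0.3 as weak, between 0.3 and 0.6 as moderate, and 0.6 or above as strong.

weak positive

r = 0.05 > 0 so the relationship is positive.
|r| = 0.05, which falls in the weak range.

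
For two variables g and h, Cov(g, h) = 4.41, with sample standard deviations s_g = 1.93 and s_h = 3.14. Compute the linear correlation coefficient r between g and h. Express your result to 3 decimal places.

r = Cov(g,h) / (s_g · s_h) = 4.41 / (1.93 × 3.14)
  = 4.41 / 6.0602 ≈ 0.728

0.728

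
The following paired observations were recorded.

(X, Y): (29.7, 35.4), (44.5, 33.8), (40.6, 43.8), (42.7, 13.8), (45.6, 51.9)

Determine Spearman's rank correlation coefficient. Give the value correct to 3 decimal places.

Rank X: 1, 4, 2, 3, 5
Rank Y: 3, 2, 4, 1, 5
d = rank(X) − rank(Y): -2, 2, -2, 2, 0; Σd² = 16
ρ = 1 − 6Σd² / [n(n²−1)] = 1 − 6×16 / (5×24) = 1 − 96/120 ≈ 0.200

0.200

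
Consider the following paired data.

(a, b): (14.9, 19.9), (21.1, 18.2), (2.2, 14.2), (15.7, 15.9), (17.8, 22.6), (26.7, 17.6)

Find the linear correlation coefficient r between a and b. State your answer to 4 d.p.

n = 6, Σa = 98.4, Σb = 108.4, Σa² = 1948.28, Σb² = 2002.22, Σab = 1833.6
nΣab − ΣaΣb = 11001.6 − 10666.56 = 335.04
nΣa² − (Σa)² = 11689.68 − 9682.56 = 2007.12; nΣb² − (Σb)² = 12013.32 − 11750.56 = 262.76
r = 335.04 / √(2007.12 × 262.76) = 335.04 / 726.2168 ≈ 0.4613

0.4613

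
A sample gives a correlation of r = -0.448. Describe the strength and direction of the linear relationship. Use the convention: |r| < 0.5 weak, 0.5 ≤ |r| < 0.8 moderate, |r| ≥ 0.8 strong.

weak negative

r = -0.448 < 0 so the relationship is negative.
|r| = 0.448, which falls in the weak range.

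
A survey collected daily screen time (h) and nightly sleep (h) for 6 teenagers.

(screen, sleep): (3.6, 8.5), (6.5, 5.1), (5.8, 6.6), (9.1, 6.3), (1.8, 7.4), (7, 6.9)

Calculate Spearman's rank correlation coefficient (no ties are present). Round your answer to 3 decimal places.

Rank screen: 2, 4, 3, 6, 1, 5
Rank sleep: 6, 1, 3, 2, 5, 4
d = rank(screen) − rank(sleep): -4, 3, 0, 4, -4, 1; Σd² = 58
ρ = 1 − 6Σd² / [n(n²−1)] = 1 − 6×58 / (6×35) = 1 − 348/210 ≈ -0.657

-0.657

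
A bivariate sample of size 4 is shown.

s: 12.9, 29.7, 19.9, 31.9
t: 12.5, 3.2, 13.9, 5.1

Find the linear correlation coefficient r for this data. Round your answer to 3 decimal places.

n = 4, Σs = 94.4, Σt = 34.7, Σs² = 2462.12, Σt² = 385.71, Σst = 695.59
nΣst − ΣsΣt = 2782.36 − 3275.68 = -493.32
nΣs² − (Σs)² = 9848.48 − 8911.36 = 937.12; nΣt² − (Σt)² = 1542.84 − 1204.09 = 338.75
r = -493.32 / √(937.12 × 338.75) = -493.32 / 563.4265 ≈ -0.876

-0.876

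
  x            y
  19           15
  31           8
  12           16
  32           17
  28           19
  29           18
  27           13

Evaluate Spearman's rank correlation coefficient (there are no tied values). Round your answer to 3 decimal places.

0.107

Rank x: 2, 6, 1, 7, 4, 5, 3
Rank y: 3, 1, 4, 5, 7, 6, 2
d = rank(x) − rank(y): -1, 5, -3, 2, -3, -1, 1; Σd² = 50
ρ = 1 − 6Σd² / [n(n²−1)] = 1 − 6×50 / (7×48) = 1 − 300/336 ≈ 0.107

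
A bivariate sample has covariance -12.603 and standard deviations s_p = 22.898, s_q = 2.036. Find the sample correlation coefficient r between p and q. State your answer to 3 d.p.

-0.270

r = Cov(p,q) / (s_p · s_q) = -12.603 / (22.898 × 2.036)
  = -12.603 / 46.6203 ≈ -0.270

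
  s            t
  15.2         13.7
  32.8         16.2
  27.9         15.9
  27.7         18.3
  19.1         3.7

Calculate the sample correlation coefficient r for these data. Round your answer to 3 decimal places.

0.587

n = 5, Σs = 122.7, Σt = 67.8, Σs² = 3217.39, Σt² = 1051.52, Σst = 1760.79
nΣst − ΣsΣt = 8803.95 − 8319.06 = 484.89
nΣs² − (Σs)² = 16086.95 − 15055.29 = 1031.66; nΣt² − (Σt)² = 5257.6 − 4596.84 = 660.76
r = 484.89 / √(1031.66 × 660.76) = 484.89 / 825.6389 ≈ 0.587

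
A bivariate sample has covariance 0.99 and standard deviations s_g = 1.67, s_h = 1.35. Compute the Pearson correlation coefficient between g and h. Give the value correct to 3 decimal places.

0.439

r = Cov(g,h) / (s_g · s_h) = 0.99 / (1.67 × 1.35)
  = 0.99 / 2.2545 ≈ 0.439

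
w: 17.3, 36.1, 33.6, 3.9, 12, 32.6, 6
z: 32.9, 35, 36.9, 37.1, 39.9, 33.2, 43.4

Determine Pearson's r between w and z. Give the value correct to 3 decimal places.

n = 7, Σw = 141.5, Σz = 258.4, Σw² = 3989.43, Σz² = 9623.24, Σwz = 5038.72
nΣwz − ΣwΣz = 35271.04 − 36563.6 = -1292.56
nΣw² − (Σw)² = 27926.01 − 20022.25 = 7903.76; nΣz² − (Σz)² = 67362.68 − 66770.56 = 592.12
r = -1292.56 / √(7903.76 × 592.12) = -1292.56 / 2163.3248 ≈ -0.597

-0.597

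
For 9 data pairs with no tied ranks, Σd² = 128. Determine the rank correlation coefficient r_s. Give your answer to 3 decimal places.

ρ = 1 − 6Σd² / [n(n²−1)] = 1 − 6×128 / (9×80)
  = 1 − 768/720 = 1 − 1.0667 ≈ -0.067

-0.067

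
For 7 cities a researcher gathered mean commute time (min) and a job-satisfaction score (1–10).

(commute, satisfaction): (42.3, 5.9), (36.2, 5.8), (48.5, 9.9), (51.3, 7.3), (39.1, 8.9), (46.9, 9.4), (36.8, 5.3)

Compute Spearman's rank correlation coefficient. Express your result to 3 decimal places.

Rank commute: 4, 1, 6, 7, 3, 5, 2
Rank satisfaction: 3, 2, 7, 4, 5, 6, 1
d = rank(commute) − rank(satisfaction): 1, -1, -1, 3, -2, -1, 1; Σd² = 18
ρ = 1 − 6Σd² / [n(n²−1)] = 1 − 6×18 / (7×48) = 1 − 108/336 ≈ 0.679

0.679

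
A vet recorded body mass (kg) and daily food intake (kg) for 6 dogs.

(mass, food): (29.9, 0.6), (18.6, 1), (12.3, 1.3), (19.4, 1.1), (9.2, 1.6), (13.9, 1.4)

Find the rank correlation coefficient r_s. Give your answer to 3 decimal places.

Rank mass: 6, 4, 2, 5, 1, 3
Rank food: 1, 2, 4, 3, 6, 5
d = rank(mass) − rank(food): 5, 2, -2, 2, -5, -2; Σd² = 66
ρ = 1 − 6Σd² / [n(n²−1)] = 1 − 6×66 / (6×35) = 1 − 396/210 ≈ -0.886

-0.886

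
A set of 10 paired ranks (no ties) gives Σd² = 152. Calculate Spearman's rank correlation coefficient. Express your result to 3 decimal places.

ρ = 1 − 6Σd² / [n(n²−1)] = 1 − 6×152 / (10×99)
  = 1 − 912/990 = 1 − 0.9212 ≈ 0.079

0.079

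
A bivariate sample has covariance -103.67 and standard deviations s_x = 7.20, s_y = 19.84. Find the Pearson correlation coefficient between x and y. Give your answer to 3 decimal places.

r = Cov(x,y) / (s_x · s_y) = -103.67 / (7.20 × 19.84)
  = -103.67 / 142.8480 ≈ -0.726

-0.726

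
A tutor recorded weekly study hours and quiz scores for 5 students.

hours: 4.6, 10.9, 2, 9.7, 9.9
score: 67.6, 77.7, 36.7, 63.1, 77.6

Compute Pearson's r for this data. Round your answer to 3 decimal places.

n = 5, Σx = 37.1, Σy = 322.7, Σx² = 336.07, Σy² = 21957.31, Σxy = 2611.6
nΣxy − ΣxΣy = 13058 − 11972.17 = 1085.83
nΣx² − (Σx)² = 1680.35 − 1376.41 = 303.94; nΣy² − (Σy)² = 109786.55 − 104135.29 = 5651.26
r = 1085.83 / √(303.94 × 5651.26) = 1085.83 / 1310.5892 ≈ 0.829

0.829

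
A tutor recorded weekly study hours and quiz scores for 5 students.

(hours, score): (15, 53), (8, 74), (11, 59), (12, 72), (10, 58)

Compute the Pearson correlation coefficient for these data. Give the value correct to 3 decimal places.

-0.618

n = 5, Σx = 56, Σy = 316, Σx² = 654, Σy² = 20314, Σxy = 3480
nΣxy − ΣxΣy = 17400 − 17696 = -296
nΣx² − (Σx)² = 3270 − 3136 = 134; nΣy² − (Σy)² = 101570 − 99856 = 1714
r = -296 / √(134 × 1714) = -296 / 479.2452 ≈ -0.618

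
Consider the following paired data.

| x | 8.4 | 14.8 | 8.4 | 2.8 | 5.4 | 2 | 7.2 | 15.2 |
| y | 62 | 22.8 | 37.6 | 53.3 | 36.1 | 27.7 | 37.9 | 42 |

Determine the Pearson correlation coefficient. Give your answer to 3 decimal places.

-0.179

n = 8, Σx = 64.2, Σy = 319.4, Σx² = 684.04, Σy² = 13889.4, Σxy = 2484.94
nΣxy − ΣxΣy = 19879.52 − 20505.48 = -625.96
nΣx² − (Σx)² = 5472.32 − 4121.64 = 1350.68; nΣy² − (Σy)² = 111115.2 − 102016.36 = 9098.84
r = -625.96 / √(1350.68 × 9098.84) = -625.96 / 3505.6556 ≈ -0.179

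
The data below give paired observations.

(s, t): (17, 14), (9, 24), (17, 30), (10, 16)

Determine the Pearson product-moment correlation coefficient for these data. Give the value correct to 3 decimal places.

n = 4, Σs = 53, Σt = 84, Σs² = 759, Σt² = 1928, Σst = 1124
nΣst − ΣsΣt = 4496 − 4452 = 44
nΣs² − (Σs)² = 3036 − 2809 = 227; nΣt² − (Σt)² = 7712 − 7056 = 656
r = 44 / √(227 × 656) = 44 / 385.8912 ≈ 0.114

0.114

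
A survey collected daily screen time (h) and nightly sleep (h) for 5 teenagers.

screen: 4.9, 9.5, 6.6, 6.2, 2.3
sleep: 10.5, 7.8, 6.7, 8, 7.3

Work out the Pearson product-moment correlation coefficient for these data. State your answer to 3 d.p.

-0.106

n = 5, Σx = 29.5, Σy = 40.3, Σx² = 201.55, Σy² = 333.27, Σxy = 236.16
nΣxy − ΣxΣy = 1180.8 − 1188.85 = -8.05
nΣx² − (Σx)² = 1007.75 − 870.25 = 137.5; nΣy² − (Σy)² = 1666.35 − 1624.09 = 42.26
r = -8.05 / √(137.5 × 42.26) = -8.05 / 76.2283 ≈ -0.106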